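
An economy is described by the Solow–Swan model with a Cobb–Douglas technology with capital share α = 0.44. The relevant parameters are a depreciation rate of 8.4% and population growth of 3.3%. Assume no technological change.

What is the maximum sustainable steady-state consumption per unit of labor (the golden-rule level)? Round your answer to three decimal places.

At the golden rule, f'(k) = n + δ, so α·k^(α−1) = n + δ and k_gold = (α/(n + δ))^(1/(1−α)).
k_gold = (0.44/0.117)^(1/0.56) = 3.7607^1.7857 ≈ 10.6477
c_gold = f(k_gold) − (n + δ)·k_gold = 2.8313 − 0.117×10.6477 ≈ 1.5855

c_gold ≈ 1.586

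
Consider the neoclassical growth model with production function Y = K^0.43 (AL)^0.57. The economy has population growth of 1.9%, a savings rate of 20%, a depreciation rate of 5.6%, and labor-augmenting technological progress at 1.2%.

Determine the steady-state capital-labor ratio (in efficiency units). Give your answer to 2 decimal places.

k* ≈ 4.31

In steady state, investment equals break-even investment: s·k^α = (n + g + δ)·k.
Rearranging, k^(1−α) = s / (n + g + δ).
k^0.57 = 0.20 / (0.019 + 0.012 + 0.056) = 0.20 / 0.087 = 2.2989
k* = 2.2989^(1/0.57) ≈ 4.3077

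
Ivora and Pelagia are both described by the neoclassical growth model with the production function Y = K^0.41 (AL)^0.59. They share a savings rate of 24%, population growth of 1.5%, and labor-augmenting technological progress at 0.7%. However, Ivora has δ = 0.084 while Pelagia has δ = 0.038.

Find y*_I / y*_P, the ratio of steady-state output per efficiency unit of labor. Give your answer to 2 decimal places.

Steady-state y* = [s/(n + g + δ)]^(α/(1−α)), so the ratio is [ (s_I/(n + g + δ)_I) / (s_P/(n + g + δ)_P) ]^0.6949.
s_I/(n + g + δ)_I = 0.24/0.106 = 2.2642; s_P/(n + g + δ)_P = 0.24/0.060 = 4.0000.
Ratio = (2.2642/4.0000)^0.6949 = 0.5661^0.6949 ≈ 0.6734

y*_I / y*_P ≈ 0.67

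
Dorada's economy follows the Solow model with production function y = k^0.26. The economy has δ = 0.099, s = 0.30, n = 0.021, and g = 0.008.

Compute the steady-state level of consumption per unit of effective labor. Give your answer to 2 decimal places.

Steady state requires s·f(k) = (n + g + δ)·k, i.e. s·k^α = (n + g + δ)·k.
Rearranging, k^(1−α) = s / (n + g + δ).
k^0.74 = 0.30 / (0.021 + 0.008 + 0.099) = 0.30 / 0.128 = 2.3438
k* = 2.3438^(1/0.74) ≈ 3.1615
y* = (k*)^α = 3.1615^0.26 ≈ 1.3489
c* = (1 − s)·y* = (1 − 0.30) × 1.3489 ≈ 0.9442

c* ≈ 0.94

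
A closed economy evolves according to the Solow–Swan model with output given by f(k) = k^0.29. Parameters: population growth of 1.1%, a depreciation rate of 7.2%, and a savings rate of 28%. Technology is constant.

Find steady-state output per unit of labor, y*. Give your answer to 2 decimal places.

y* = 1.64

At the steady state, Δk = 0, so s·k^α = (n + δ)·k.
Rearranging, k^(1−α) = s / (n + δ).
k^0.71 = 0.28 / (0.011 + 0.072) = 0.28 / 0.083 = 3.3735
k* = 3.3735^(1/0.71) ≈ 5.5434
y* = (k*)^α = 5.5434^0.29 ≈ 1.6432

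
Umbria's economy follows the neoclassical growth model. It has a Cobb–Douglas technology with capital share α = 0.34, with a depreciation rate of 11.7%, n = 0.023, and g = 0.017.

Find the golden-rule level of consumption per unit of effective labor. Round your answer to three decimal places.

c_gold ≈ 0.983

At the golden rule, f'(k) = n + g + δ, so α·k^(α−1) = n + g + δ and k_gold = (α/(n + g + δ))^(1/(1−α)).
k_gold = (0.34/0.157)^(1/0.66) = 2.1656^1.5152 ≈ 3.2245
c_gold = f(k_gold) − (n + g + δ)·k_gold = 1.4889 − 0.157×3.2245 ≈ 0.9827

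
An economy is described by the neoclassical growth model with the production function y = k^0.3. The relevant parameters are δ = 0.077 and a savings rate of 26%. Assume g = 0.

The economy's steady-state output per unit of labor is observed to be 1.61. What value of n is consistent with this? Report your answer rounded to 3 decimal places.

In steady state, investment equals break-even investment: s·k^α = (n + δ)·k.
Since y* = [s/(n + δ)]^(α/(1−α)), we have s/(n + δ) = (y*)^((1−α)/α) = 1.61^2.3333 = 3.0380.
Therefore n + δ = s / 3.0380 = 0.26 / 3.0380 = 0.0856, so n = 0.0856 − 0.077 = 0.0086.

n ≈ 0.009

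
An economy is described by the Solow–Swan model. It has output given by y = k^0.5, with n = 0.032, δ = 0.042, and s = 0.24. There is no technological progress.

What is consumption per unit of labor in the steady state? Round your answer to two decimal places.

c* ≈ 2.46

At the steady state, Δk = 0, so s·k^α = (n + δ)·k.
Rearranging, k^(1−α) = s / (n + δ).
k^0.5 = 0.24 / (0.032 + 0.042) = 0.24 / 0.074 = 3.2432
k* = 3.2432^(1/0.5) ≈ 10.5183
y* = (k*)^α = 10.5183^0.5 ≈ 3.2432
c* = (1 − s)·y* = (1 − 0.24) × 3.2432 ≈ 2.4648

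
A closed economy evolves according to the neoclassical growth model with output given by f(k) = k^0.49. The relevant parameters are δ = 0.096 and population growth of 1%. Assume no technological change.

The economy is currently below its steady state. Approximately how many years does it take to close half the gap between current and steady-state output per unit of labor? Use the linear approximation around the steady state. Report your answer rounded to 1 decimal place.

t_½ ≈ 12.8 years

Near the steady state the convergence rate is λ = (1 − α)(n + δ).
λ = (1 − 0.49) × 0.106 = 0.51 × 0.106 = 0.05406
Half-life = ln 2 / λ = 0.6931 / 0.05406 ≈ 12.82 years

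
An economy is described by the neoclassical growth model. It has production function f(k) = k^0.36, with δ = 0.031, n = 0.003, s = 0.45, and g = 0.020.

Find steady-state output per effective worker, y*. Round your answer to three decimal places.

At the steady state, Δk = 0, so s·k^α = (n + g + δ)·k.
Rearranging, k^(1−α) = s / (n + g + δ).
k^0.64 = 0.45 / (0.003 + 0.020 + 0.031) = 0.45 / 0.054 = 8.3333
k* = 8.3333^(1/0.64) ≈ 27.4648
y* = (k*)^α = 27.4648^0.36 ≈ 3.2958

y* ≈ 3.296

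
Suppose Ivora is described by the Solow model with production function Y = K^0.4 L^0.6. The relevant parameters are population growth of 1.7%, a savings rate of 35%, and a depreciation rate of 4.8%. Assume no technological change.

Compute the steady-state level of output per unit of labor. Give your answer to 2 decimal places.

Steady state requires s·f(k) = (n + δ)·k, i.e. s·k^α = (n + δ)·k.
Dividing both sides by k: k^(1−α) = s / (n + δ).
k^0.6 = 0.35 / (0.017 + 0.048) = 0.35 / 0.065 = 5.3846
k* = 5.3846^(1/0.6) ≈ 16.5420
y* = (k*)^α = 16.5420^0.4 ≈ 3.0721

y* = 3.07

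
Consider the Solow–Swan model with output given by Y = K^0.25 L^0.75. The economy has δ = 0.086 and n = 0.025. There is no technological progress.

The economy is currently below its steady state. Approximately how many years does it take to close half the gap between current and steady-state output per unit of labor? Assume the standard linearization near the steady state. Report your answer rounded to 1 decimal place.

t_½ ≈ 8.3 years

Near the steady state the convergence rate is λ = (1 − α)(n + δ).
λ = (1 − 0.25) × 0.111 = 0.75 × 0.111 = 0.08325
Half-life = ln 2 / λ = 0.6931 / 0.08325 ≈ 8.33 years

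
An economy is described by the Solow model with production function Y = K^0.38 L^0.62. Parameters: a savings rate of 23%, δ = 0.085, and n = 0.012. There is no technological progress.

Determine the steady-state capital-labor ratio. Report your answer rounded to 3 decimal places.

k* = 4.025

Steady state requires s·f(k) = (n + δ)·k, i.e. s·k^α = (n + δ)·k.
Dividing both sides by k: k^(1−α) = s / (n + δ).
k^0.62 = 0.23 / (0.012 + 0.085) = 0.23 / 0.097 = 2.3711
k* = 2.3711^(1/0.62) ≈ 4.0249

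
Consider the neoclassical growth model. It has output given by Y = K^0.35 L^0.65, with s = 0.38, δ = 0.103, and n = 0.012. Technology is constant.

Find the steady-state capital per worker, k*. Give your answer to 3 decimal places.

k* ≈ 6.289

At the steady state, Δk = 0, so s·k^α = (n + δ)·k.
Dividing both sides by k: k^(1−α) = s / (n + δ).
k^0.65 = 0.38 / (0.012 + 0.103) = 0.38 / 0.115 = 3.3043
k* = 3.3043^(1/0.65) ≈ 6.2890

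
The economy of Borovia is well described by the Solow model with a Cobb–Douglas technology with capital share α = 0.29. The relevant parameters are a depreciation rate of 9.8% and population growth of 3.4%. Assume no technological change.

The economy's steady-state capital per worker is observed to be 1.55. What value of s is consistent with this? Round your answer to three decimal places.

s ≈ 0.180

In steady state, investment equals break-even investment: s·k^α = (n + δ)·k.
So s / (n + δ) = (k*)^(1−α) = 1.55^0.71 = 1.3650.
Therefore s = 1.3650 × (n + δ) = 1.3650 × 0.132 = 0.1802.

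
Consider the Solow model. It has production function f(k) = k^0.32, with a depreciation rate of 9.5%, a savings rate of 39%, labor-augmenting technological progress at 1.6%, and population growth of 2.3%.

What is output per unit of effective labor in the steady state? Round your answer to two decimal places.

Steady state requires s·f(k) = (n + g + δ)·k, i.e. s·k^α = (n + g + δ)·k.
Rearranging, k^(1−α) = s / (n + g + δ).
k^0.68 = 0.39 / (0.023 + 0.016 + 0.095) = 0.39 / 0.134 = 2.9104
k* = 2.9104^(1/0.68) ≈ 4.8115
y* = (k*)^α = 4.8115^0.32 ≈ 1.6532

y* ≈ 1.65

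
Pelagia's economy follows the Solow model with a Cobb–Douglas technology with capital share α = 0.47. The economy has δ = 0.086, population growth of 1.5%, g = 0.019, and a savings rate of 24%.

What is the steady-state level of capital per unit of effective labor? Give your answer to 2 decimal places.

k* ≈ 3.70

Steady state requires s·f(k) = (n + g + δ)·k, i.e. s·k^α = (n + g + δ)·k.
Dividing both sides by k: k^(1−α) = s / (n + g + δ).
k^0.53 = 0.24 / (0.015 + 0.019 + 0.086) = 0.24 / 0.120 = 2.0000
k* = 2.0000^(1/0.53) ≈ 3.6981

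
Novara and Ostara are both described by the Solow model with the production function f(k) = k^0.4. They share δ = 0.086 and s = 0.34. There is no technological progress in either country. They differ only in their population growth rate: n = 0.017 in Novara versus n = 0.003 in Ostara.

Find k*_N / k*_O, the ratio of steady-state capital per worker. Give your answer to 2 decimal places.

k*_N / k*_O ≈ 0.78

Steady-state k* = [s/(n + δ)]^(1/(1−α)), so the ratio is [ (s_N/(n + δ)_N) / (s_O/(n + δ)_O) ]^1.6667.
s_N/(n + δ)_N = 0.34/0.103 = 3.3010; s_O/(n + δ)_O = 0.34/0.089 = 3.8202.
Ratio = (3.3010/3.8202)^1.6667 = 0.8641^1.6667 ≈ 0.7839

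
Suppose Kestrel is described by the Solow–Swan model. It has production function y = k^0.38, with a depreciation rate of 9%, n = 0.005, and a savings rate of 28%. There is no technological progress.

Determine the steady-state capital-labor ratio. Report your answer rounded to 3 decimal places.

In steady state, investment equals break-even investment: s·k^α = (n + δ)·k.
Rearranging, k^(1−α) = s / (n + δ).
k^0.62 = 0.28 / (0.005 + 0.090) = 0.28 / 0.095 = 2.9474
k* = 2.9474^(1/0.62) ≈ 5.7169

k* = 5.717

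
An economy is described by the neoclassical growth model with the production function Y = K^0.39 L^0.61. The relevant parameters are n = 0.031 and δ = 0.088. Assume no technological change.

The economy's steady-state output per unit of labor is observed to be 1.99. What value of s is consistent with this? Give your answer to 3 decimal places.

s ≈ 0.349

At the steady state, Δk = 0, so s·k^α = (n + δ)·k.
Since y* = [s/(n + δ)]^(α/(1−α)), we have s/(n + δ) = (y*)^((1−α)/α) = 1.99^1.5641 = 2.9338.
Therefore s = 2.9338 × (n + δ) = 2.9338 × 0.119 = 0.3491.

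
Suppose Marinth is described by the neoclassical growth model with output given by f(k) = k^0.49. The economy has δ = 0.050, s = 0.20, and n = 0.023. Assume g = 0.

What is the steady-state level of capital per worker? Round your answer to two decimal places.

k* = 7.22

At the steady state, Δk = 0, so s·k^α = (n + δ)·k.
Rearranging, k^(1−α) = s / (n + δ).
k^0.51 = 0.20 / (0.023 + 0.050) = 0.20 / 0.073 = 2.7397
k* = 2.7397^(1/0.51) ≈ 7.2151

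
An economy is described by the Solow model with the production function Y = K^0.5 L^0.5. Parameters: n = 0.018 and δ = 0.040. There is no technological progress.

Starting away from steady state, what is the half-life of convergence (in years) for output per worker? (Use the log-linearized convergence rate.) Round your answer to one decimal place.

Near the steady state the convergence rate is λ = (1 − α)(n + δ).
λ = (1 − 0.5) × 0.058 = 0.5 × 0.058 = 0.0290
Half-life = ln 2 / λ = 0.6931 / 0.0290 ≈ 23.90 years

t_½ ≈ 23.9 years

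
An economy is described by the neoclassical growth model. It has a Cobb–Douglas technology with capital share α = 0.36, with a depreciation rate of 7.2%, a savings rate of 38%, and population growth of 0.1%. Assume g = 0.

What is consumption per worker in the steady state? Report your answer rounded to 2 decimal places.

In steady state, investment equals break-even investment: s·k^α = (n + δ)·k.
Rearranging, k^(1−α) = s / (n + δ).
k^0.64 = 0.38 / (0.001 + 0.072) = 0.38 / 0.073 = 5.2055
k* = 5.2055^(1/0.64) ≈ 13.1666
y* = (k*)^α = 13.1666^0.36 ≈ 2.5294
c* = (1 − s)·y* = (1 − 0.38) × 2.5294 ≈ 1.5682

c* ≈ 1.57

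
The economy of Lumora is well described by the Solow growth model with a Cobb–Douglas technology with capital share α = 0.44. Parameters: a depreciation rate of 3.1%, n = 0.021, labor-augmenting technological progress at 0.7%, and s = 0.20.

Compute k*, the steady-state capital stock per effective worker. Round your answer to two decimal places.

In steady state, investment equals break-even investment: s·k^α = (n + g + δ)·k.
Dividing both sides by k: k^(1−α) = s / (n + g + δ).
k^0.56 = 0.20 / (0.021 + 0.007 + 0.031) = 0.20 / 0.059 = 3.3898
k* = 3.3898^(1/0.56) ≈ 8.8458

k* ≈ 8.85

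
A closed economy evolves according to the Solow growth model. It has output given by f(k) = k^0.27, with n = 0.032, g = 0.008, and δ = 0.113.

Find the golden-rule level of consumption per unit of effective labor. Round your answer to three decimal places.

At the golden rule, f'(k) = n + g + δ, so α·k^(α−1) = n + g + δ and k_gold = (α/(n + g + δ))^(1/(1−α)).
k_gold = (0.27/0.153)^(1/0.73) = 1.7647^1.3699 ≈ 2.1773
c_gold = f(k_gold) − (n + g + δ)·k_gold = 1.2338 − 0.153×2.1773 ≈ 0.9007

c_gold ≈ 0.901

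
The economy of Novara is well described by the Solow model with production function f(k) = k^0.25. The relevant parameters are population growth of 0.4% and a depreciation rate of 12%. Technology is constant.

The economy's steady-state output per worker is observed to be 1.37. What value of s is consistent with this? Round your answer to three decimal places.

s ≈ 0.319

In steady state, investment equals break-even investment: s·k^α = (n + δ)·k.
Since y* = [s/(n + δ)]^(α/(1−α)), we have s/(n + δ) = (y*)^((1−α)/α) = 1.37^3 = 2.5714.
Therefore s = 2.5714 × (n + δ) = 2.5714 × 0.124 = 0.3189.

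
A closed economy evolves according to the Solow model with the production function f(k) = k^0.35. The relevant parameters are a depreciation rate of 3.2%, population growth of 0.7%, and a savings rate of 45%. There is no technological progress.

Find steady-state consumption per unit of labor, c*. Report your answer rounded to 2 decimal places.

In steady state, investment equals break-even investment: s·k^α = (n + δ)·k.
Rearranging, k^(1−α) = s / (n + δ).
k^0.65 = 0.45 / (0.007 + 0.032) = 0.45 / 0.039 = 11.5385
k* = 11.5385^(1/0.65) ≈ 43.0602
y* = (k*)^α = 43.0602^0.35 ≈ 3.7319
c* = (1 − s)·y* = (1 − 0.45) × 3.7319 ≈ 2.0525

c* = 2.05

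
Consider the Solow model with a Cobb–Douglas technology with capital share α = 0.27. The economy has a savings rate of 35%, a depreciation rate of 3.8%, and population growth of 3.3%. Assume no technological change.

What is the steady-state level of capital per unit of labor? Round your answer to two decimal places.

k* ≈ 8.89

In steady state, investment equals break-even investment: s·k^α = (n + δ)·k.
Dividing both sides by k: k^(1−α) = s / (n + δ).
k^0.73 = 0.35 / (0.033 + 0.038) = 0.35 / 0.071 = 4.9296
k* = 4.9296^(1/0.73) ≈ 8.8932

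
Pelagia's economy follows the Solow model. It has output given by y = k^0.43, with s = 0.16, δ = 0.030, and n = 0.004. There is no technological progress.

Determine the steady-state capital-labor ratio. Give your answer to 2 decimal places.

At the steady state, Δk = 0, so s·k^α = (n + δ)·k.
Dividing both sides by k: k^(1−α) = s / (n + δ).
k^0.57 = 0.16 / (0.004 + 0.030) = 0.16 / 0.034 = 4.7059
k* = 4.7059^(1/0.57) ≈ 15.1382

k* = 15.14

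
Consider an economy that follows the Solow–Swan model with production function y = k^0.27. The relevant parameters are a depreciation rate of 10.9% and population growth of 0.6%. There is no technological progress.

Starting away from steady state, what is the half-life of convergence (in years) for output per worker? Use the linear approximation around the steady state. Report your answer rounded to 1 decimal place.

half-life ≈ 8.3 years

Near the steady state the convergence rate is λ = (1 − α)(n + δ).
λ = (1 − 0.27) × 0.115 = 0.73 × 0.115 = 0.08395
Half-life = ln 2 / λ = 0.6931 / 0.08395 ≈ 8.26 years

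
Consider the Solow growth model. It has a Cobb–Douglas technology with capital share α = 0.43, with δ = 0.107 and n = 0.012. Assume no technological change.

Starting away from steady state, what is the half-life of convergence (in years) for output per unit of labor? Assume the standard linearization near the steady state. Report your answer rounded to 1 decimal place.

Near the steady state the convergence rate is λ = (1 − α)(n + δ).
λ = (1 − 0.43) × 0.119 = 0.57 × 0.119 = 0.06783
Half-life = ln 2 / λ = 0.6931 / 0.06783 ≈ 10.22 years

t_½ ≈ 10.2 years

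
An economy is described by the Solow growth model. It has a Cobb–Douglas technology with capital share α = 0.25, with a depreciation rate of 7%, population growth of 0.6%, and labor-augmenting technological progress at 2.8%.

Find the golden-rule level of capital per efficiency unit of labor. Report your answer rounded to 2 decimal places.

The golden rule sets f'(k) = n + g + δ, i.e. α·k^(α−1) = n + g + δ.
So k^(1−α) = α / (n + g + δ) = 0.25 / 0.104 = 2.4038.
k_gold = 2.4038^(1/0.75) ≈ 3.2201

k_gold ≈ 3.22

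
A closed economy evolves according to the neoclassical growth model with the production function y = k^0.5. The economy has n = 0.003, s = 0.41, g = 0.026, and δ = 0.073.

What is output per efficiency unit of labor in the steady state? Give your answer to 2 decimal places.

Steady state requires s·f(k) = (n + g + δ)·k, i.e. s·k^α = (n + g + δ)·k.
Rearranging, k^(1−α) = s / (n + g + δ).
k^0.5 = 0.41 / (0.003 + 0.026 + 0.073) = 0.41 / 0.102 = 4.0196
k* = 4.0196^(1/0.5) ≈ 16.1572
y* = (k*)^α = 16.1572^0.5 ≈ 4.0196

y* ≈ 4.02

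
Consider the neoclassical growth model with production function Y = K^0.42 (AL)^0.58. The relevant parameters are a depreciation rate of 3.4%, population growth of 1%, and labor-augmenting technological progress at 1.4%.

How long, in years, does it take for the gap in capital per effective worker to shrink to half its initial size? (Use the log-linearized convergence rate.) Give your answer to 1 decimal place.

half-life ≈ 20.6 years

Near the steady state the convergence rate is λ = (1 − α)(n + g + δ).
λ = (1 − 0.42) × 0.058 = 0.58 × 0.058 = 0.03364
Half-life = ln 2 / λ = 0.6931 / 0.03364 ≈ 20.60 years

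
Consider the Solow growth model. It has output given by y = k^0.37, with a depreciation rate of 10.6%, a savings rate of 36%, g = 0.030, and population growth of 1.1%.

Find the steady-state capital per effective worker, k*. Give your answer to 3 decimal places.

At the steady state, Δk = 0, so s·k^α = (n + g + δ)·k.
Dividing both sides by k: k^(1−α) = s / (n + g + δ).
k^0.63 = 0.36 / (0.011 + 0.030 + 0.106) = 0.36 / 0.147 = 2.4490
k* = 2.4490^(1/0.63) ≈ 4.1442

k* = 4.144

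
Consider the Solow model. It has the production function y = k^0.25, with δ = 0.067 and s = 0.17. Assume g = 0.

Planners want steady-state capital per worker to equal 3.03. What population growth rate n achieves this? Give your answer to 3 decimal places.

n ≈ 0.007

In steady state, investment equals break-even investment: s·k^α = (n + δ)·k.
So s / (n + δ) = (k*)^(1−α) = 3.03^0.75 = 2.2966.
Therefore n + δ = s / 2.2966 = 0.17 / 2.2966 = 0.0740, so n = 0.0740 − 0.067 = 0.0070.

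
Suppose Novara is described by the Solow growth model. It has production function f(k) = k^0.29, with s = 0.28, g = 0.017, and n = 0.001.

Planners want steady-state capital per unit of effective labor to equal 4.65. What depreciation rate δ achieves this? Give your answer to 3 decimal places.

At the steady state, Δk = 0, so s·k^α = (n + g + δ)·k.
So s / (n + g + δ) = (k*)^(1−α) = 4.65^0.71 = 2.9778.
Therefore n + g + δ = s / 2.9778 = 0.28 / 2.9778 = 0.0940, so δ = 0.0940 − 0.018 = 0.0760.

δ ≈ 0.076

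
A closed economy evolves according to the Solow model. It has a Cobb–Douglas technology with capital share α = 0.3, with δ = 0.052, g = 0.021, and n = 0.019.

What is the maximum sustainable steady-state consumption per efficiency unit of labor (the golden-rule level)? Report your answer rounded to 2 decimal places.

c_gold ≈ 1.16

At the golden rule, f'(k) = n + g + δ, so α·k^(α−1) = n + g + δ and k_gold = (α/(n + g + δ))^(1/(1−α)).
k_gold = (0.3/0.092)^(1/0.7) = 3.2609^1.4286 ≈ 5.4120
c_gold = f(k_gold) − (n + g + δ)·k_gold = 1.6596 − 0.092×5.4120 ≈ 1.1617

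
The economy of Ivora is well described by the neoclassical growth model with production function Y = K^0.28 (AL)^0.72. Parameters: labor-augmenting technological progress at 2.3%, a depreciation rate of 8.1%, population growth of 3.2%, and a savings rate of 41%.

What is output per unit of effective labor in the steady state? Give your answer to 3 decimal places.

Steady state requires s·f(k) = (n + g + δ)·k, i.e. s·k^α = (n + g + δ)·k.
Dividing both sides by k: k^(1−α) = s / (n + g + δ).
k^0.72 = 0.41 / (0.032 + 0.023 + 0.081) = 0.41 / 0.136 = 3.0147
k* = 3.0147^(1/0.72) ≈ 4.6304
y* = (k*)^α = 4.6304^0.28 ≈ 1.5359

y* ≈ 1.536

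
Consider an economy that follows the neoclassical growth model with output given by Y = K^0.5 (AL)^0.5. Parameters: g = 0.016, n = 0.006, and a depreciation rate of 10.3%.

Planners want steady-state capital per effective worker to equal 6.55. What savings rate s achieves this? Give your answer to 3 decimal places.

s ≈ 0.320

Steady state requires s·f(k) = (n + g + δ)·k, i.e. s·k^α = (n + g + δ)·k.
So s / (n + g + δ) = (k*)^(1−α) = 6.55^0.5 = 2.5593.
Therefore s = 2.5593 × (n + g + δ) = 2.5593 × 0.125 = 0.3199.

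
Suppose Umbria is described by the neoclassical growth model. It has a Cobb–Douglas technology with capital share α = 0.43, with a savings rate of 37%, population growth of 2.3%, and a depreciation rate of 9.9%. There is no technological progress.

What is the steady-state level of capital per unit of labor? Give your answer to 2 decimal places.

In steady state, investment equals break-even investment: s·k^α = (n + δ)·k.
Dividing both sides by k: k^(1−α) = s / (n + δ).
k^0.57 = 0.37 / (0.023 + 0.099) = 0.37 / 0.122 = 3.0328
k* = 3.0328^(1/0.57) ≈ 7.0039

k* = 7.00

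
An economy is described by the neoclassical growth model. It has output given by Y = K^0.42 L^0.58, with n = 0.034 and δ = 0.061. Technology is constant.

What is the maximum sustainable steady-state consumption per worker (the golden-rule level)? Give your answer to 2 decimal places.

c_gold ≈ 1.70

At the golden rule, f'(k) = n + δ, so α·k^(α−1) = n + δ and k_gold = (α/(n + δ))^(1/(1−α)).
k_gold = (0.42/0.095)^(1/0.58) = 4.4211^1.7241 ≈ 12.9706
c_gold = f(k_gold) − (n + δ)·k_gold = 2.9339 − 0.095×12.9706 ≈ 1.7017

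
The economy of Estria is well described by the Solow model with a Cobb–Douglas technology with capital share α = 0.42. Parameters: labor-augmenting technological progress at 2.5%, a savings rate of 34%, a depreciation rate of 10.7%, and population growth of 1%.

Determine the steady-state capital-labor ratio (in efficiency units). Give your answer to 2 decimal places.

k* ≈ 4.51

At the steady state, Δk = 0, so s·k^α = (n + g + δ)·k.
Rearranging, k^(1−α) = s / (n + g + δ).
k^0.58 = 0.34 / (0.010 + 0.025 + 0.107) = 0.34 / 0.142 = 2.3944
k* = 2.3944^(1/0.58) ≈ 4.5060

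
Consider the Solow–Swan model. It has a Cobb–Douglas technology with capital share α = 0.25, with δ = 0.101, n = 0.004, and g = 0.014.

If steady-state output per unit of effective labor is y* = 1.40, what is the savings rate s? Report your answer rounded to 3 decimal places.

s ≈ 0.327

At the steady state, Δk = 0, so s·k^α = (n + g + δ)·k.
Since y* = [s/(n + g + δ)]^(α/(1−α)), we have s/(n + g + δ) = (y*)^((1−α)/α) = 1.40^3 = 2.7440.
Therefore s = 2.7440 × (n + g + δ) = 2.7440 × 0.119 = 0.3265.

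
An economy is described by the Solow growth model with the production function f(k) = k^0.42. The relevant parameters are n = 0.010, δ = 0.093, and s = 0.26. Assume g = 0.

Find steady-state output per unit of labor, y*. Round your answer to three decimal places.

In steady state, investment equals break-even investment: s·k^α = (n + δ)·k.
Rearranging, k^(1−α) = s / (n + δ).
k^0.58 = 0.26 / (0.010 + 0.093) = 0.26 / 0.103 = 2.5243
k* = 2.5243^(1/0.58) ≈ 4.9357
y* = (k*)^α = 4.9357^0.42 ≈ 1.9553

y* ≈ 1.955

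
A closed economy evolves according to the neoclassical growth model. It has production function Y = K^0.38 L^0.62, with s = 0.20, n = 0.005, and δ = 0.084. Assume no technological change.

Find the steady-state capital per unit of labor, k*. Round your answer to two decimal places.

Steady state requires s·f(k) = (n + δ)·k, i.e. s·k^α = (n + δ)·k.
Rearranging, k^(1−α) = s / (n + δ).
k^0.62 = 0.20 / (0.005 + 0.084) = 0.20 / 0.089 = 2.2472
k* = 2.2472^(1/0.62) ≈ 3.6912

k* ≈ 3.69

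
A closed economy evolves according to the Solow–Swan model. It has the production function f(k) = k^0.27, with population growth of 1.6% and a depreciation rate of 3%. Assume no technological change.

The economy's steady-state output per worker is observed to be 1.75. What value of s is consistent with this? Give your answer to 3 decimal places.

s ≈ 0.209

At the steady state, Δk = 0, so s·k^α = (n + δ)·k.
Since y* = [s/(n + δ)]^(α/(1−α)), we have s/(n + δ) = (y*)^((1−α)/α) = 1.75^2.7037 = 4.5405.
Therefore s = 4.5405 × (n + δ) = 4.5405 × 0.046 = 0.2089.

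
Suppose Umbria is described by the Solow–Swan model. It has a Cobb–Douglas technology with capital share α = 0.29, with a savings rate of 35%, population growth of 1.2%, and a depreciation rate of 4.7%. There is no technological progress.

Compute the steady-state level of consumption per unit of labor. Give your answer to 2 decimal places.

In steady state, investment equals break-even investment: s·k^α = (n + δ)·k.
Dividing both sides by k: k^(1−α) = s / (n + δ).
k^0.71 = 0.35 / (0.012 + 0.047) = 0.35 / 0.059 = 5.9322
k* = 5.9322^(1/0.71) ≈ 12.2754
y* = (k*)^α = 12.2754^0.29 ≈ 2.0693
c* = (1 − s)·y* = (1 − 0.35) × 2.0693 ≈ 1.3450

c* ≈ 1.35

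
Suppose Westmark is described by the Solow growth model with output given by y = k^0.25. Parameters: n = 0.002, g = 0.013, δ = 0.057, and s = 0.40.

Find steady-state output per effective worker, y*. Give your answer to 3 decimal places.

y* ≈ 1.771

In steady state, investment equals break-even investment: s·k^α = (n + g + δ)·k.
Dividing both sides by k: k^(1−α) = s / (n + g + δ).
k^0.75 = 0.40 / (0.002 + 0.013 + 0.057) = 0.40 / 0.072 = 5.5556
k* = 5.5556^(1/0.75) ≈ 9.8395
y* = (k*)^α = 9.8395^0.25 ≈ 1.7711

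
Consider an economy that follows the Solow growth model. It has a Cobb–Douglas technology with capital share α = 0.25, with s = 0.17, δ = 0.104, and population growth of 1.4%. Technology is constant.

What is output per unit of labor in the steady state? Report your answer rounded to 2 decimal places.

In steady state, investment equals break-even investment: s·k^α = (n + δ)·k.
Dividing both sides by k: k^(1−α) = s / (n + δ).
k^0.75 = 0.17 / (0.014 + 0.104) = 0.17 / 0.118 = 1.4407
k* = 1.4407^(1/0.75) ≈ 1.6272
y* = (k*)^α = 1.6272^0.25 ≈ 1.1294

y* = 1.13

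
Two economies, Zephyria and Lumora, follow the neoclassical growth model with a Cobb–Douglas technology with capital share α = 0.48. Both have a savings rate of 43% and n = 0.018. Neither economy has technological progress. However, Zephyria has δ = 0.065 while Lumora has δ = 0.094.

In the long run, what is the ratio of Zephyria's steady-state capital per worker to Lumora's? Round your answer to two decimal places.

Steady-state k* = [s/(n + δ)]^(1/(1−α)), so the ratio is [ (s_Z/(n + δ)_Z) / (s_L/(n + δ)_L) ]^1.9231.
s_Z/(n + δ)_Z = 0.43/0.083 = 5.1807; s_L/(n + δ)_L = 0.43/0.112 = 3.8393.
Ratio = (5.1807/3.8393)^1.9231 = 1.3494^1.9231 ≈ 1.7794

ratio ≈ 1.78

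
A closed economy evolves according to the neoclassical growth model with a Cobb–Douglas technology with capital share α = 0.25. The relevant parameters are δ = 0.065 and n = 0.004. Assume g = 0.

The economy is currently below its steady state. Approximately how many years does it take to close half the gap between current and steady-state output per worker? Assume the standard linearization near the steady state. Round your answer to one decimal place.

t_½ ≈ 13.4 years

Near the steady state the convergence rate is λ = (1 − α)(n + δ).
λ = (1 − 0.25) × 0.069 = 0.75 × 0.069 = 0.05175
Half-life = ln 2 / λ = 0.6931 / 0.05175 ≈ 13.39 years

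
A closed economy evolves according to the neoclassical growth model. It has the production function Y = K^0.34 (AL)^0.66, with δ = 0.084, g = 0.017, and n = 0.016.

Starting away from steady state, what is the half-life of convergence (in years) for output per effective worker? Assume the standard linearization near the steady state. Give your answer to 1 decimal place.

half-life ≈ 9.0 years

Near the steady state the convergence rate is λ = (1 − α)(n + g + δ).
λ = (1 − 0.34) × 0.117 = 0.66 × 0.117 = 0.07722
Half-life = ln 2 / λ = 0.6931 / 0.07722 ≈ 8.98 years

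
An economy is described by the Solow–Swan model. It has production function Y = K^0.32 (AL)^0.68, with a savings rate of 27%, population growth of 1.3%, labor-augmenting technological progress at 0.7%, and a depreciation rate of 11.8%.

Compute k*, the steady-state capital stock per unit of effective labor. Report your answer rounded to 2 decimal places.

At the steady state, Δk = 0, so s·k^α = (n + g + δ)·k.
Dividing both sides by k: k^(1−α) = s / (n + g + δ).
k^0.68 = 0.27 / (0.013 + 0.007 + 0.118) = 0.27 / 0.138 = 1.9565
k* = 1.9565^(1/0.68) ≈ 2.6832

k* = 2.68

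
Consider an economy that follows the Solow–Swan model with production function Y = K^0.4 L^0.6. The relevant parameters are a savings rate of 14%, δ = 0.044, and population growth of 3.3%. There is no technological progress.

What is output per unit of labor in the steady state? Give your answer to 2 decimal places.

y* ≈ 1.49

At the steady state, Δk = 0, so s·k^α = (n + δ)·k.
Dividing both sides by k: k^(1−α) = s / (n + δ).
k^0.6 = 0.14 / (0.033 + 0.044) = 0.14 / 0.077 = 1.8182
k* = 1.8182^(1/0.6) ≈ 2.7085
y* = (k*)^α = 2.7085^0.4 ≈ 1.4897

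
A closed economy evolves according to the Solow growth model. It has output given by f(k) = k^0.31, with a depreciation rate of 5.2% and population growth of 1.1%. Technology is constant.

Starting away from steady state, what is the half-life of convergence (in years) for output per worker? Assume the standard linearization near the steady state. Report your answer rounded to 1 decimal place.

Near the steady state the convergence rate is λ = (1 − α)(n + δ).
λ = (1 − 0.31) × 0.063 = 0.69 × 0.063 = 0.04347
Half-life = ln 2 / λ = 0.6931 / 0.04347 ≈ 15.94 years

half-life ≈ 15.9 years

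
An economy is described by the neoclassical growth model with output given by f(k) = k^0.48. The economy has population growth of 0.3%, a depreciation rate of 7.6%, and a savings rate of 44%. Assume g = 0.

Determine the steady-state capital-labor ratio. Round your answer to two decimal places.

k* = 27.18

In steady state, investment equals break-even investment: s·k^α = (n + δ)·k.
Rearranging, k^(1−α) = s / (n + δ).
k^0.52 = 0.44 / (0.003 + 0.076) = 0.44 / 0.079 = 5.5696
k* = 5.5696^(1/0.52) ≈ 27.1817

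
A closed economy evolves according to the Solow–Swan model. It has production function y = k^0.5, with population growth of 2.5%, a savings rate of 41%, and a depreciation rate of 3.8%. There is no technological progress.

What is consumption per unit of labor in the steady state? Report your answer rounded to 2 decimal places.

c* ≈ 3.84

In steady state, investment equals break-even investment: s·k^α = (n + δ)·k.
Dividing both sides by k: k^(1−α) = s / (n + δ).
k^0.5 = 0.41 / (0.025 + 0.038) = 0.41 / 0.063 = 6.5079
k* = 6.5079^(1/0.5) ≈ 42.3528
y* = (k*)^α = 42.3528^0.5 ≈ 6.5079
c* = (1 − s)·y* = (1 − 0.41) × 6.5079 ≈ 3.8397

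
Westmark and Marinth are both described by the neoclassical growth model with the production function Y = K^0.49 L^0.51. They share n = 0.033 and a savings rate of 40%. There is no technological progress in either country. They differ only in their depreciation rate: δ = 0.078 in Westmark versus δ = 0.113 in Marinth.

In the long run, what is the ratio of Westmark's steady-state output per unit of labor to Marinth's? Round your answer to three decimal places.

Steady-state y* = [s/(n + δ)]^(α/(1−α)), so the ratio is [ (s_W/(n + δ)_W) / (s_M/(n + δ)_M) ]^0.9608.
s_W/(n + δ)_W = 0.40/0.111 = 3.6036; s_M/(n + δ)_M = 0.40/0.146 = 2.7397.
Ratio = (3.6036/2.7397)^0.9608 = 1.3153^0.9608 ≈ 1.3012

y*_W / y*_M ≈ 1.301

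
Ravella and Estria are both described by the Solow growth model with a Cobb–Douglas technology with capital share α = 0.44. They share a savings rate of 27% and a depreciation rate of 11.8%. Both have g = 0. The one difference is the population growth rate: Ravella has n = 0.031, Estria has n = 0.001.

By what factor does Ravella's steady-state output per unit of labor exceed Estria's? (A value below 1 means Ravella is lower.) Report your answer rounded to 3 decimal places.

ratio ≈ 0.838

Steady-state y* = [s/(n + δ)]^(α/(1−α)), so the ratio is [ (s_R/(n + δ)_R) / (s_E/(n + δ)_E) ]^0.7857.
s_R/(n + δ)_R = 0.27/0.149 = 1.8121; s_E/(n + δ)_E = 0.27/0.119 = 2.2689.
Ratio = (1.8121/2.2689)^0.7857 = 0.7987^0.7857 ≈ 0.8381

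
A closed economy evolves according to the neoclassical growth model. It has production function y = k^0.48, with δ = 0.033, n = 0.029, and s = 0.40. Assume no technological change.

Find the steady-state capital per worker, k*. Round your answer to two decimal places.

At the steady state, Δk = 0, so s·k^α = (n + δ)·k.
Rearranging, k^(1−α) = s / (n + δ).
k^0.52 = 0.40 / (0.029 + 0.033) = 0.40 / 0.062 = 6.4516
k* = 6.4516^(1/0.52) ≈ 36.0622

k* ≈ 36.06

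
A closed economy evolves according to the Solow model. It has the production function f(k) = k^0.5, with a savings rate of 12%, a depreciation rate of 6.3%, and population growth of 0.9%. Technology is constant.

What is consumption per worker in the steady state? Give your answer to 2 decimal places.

Steady state requires s·f(k) = (n + δ)·k, i.e. s·k^α = (n + δ)·k.
Rearranging, k^(1−α) = s / (n + δ).
k^0.5 = 0.12 / (0.009 + 0.063) = 0.12 / 0.072 = 1.6667
k* = 1.6667^(1/0.5) ≈ 2.7779
y* = (k*)^α = 2.7779^0.5 ≈ 1.6667
c* = (1 − s)·y* = (1 − 0.12) × 1.6667 ≈ 1.4667

c* = 1.47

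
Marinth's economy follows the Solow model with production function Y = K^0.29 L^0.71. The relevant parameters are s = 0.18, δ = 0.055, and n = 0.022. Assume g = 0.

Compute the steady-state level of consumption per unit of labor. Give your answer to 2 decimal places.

c* ≈ 1.16

At the steady state, Δk = 0, so s·k^α = (n + δ)·k.
Rearranging, k^(1−α) = s / (n + δ).
k^0.71 = 0.18 / (0.022 + 0.055) = 0.18 / 0.077 = 2.3377
k* = 2.3377^(1/0.71) ≈ 3.3069
y* = (k*)^α = 3.3069^0.29 ≈ 1.4146
c* = (1 − s)·y* = (1 − 0.18) × 1.4146 ≈ 1.1600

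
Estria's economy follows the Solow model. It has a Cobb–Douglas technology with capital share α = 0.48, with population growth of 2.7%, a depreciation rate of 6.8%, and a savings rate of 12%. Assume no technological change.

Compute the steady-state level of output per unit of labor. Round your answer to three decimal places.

y* = 1.241

In steady state, investment equals break-even investment: s·k^α = (n + δ)·k.
Dividing both sides by k: k^(1−α) = s / (n + δ).
k^0.52 = 0.12 / (0.027 + 0.068) = 0.12 / 0.095 = 1.2632
k* = 1.2632^(1/0.52) ≈ 1.5673
y* = (k*)^α = 1.5673^0.48 ≈ 1.2407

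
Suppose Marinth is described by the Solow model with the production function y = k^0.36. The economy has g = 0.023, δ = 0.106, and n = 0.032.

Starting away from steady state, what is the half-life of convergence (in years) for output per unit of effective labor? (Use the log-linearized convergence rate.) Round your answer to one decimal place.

t_½ ≈ 6.7 years

Near the steady state the convergence rate is λ = (1 − α)(n + g + δ).
λ = (1 − 0.36) × 0.161 = 0.64 × 0.161 = 0.10304
Half-life = ln 2 / λ = 0.6931 / 0.10304 ≈ 6.73 years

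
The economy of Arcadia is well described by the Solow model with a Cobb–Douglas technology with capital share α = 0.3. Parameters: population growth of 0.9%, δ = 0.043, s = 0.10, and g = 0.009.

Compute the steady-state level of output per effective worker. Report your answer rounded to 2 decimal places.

In steady state, investment equals break-even investment: s·k^α = (n + g + δ)·k.
Dividing both sides by k: k^(1−α) = s / (n + g + δ).
k^0.7 = 0.10 / (0.009 + 0.009 + 0.043) = 0.10 / 0.061 = 1.6393
k* = 1.6393^(1/0.7) ≈ 2.0261
y* = (k*)^α = 2.0261^0.3 ≈ 1.2359

y* ≈ 1.24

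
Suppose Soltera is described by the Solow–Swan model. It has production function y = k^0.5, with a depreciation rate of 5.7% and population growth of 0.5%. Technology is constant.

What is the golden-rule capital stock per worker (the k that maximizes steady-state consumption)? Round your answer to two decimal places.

The golden rule sets f'(k) = n + δ, i.e. α·k^(α−1) = n + δ.
So k^(1−α) = α / (n + δ) = 0.5 / 0.062 = 8.0645.
k_gold = 8.0645^(1/0.5) ≈ 65.0362

k_gold ≈ 65.04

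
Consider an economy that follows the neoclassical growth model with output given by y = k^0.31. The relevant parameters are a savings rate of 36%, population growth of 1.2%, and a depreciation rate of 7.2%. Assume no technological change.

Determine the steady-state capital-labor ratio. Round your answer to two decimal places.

In steady state, investment equals break-even investment: s·k^α = (n + δ)·k.
Rearranging, k^(1−α) = s / (n + δ).
k^0.69 = 0.36 / (0.012 + 0.072) = 0.36 / 0.084 = 4.2857
k* = 4.2857^(1/0.69) ≈ 8.2409

k* = 8.24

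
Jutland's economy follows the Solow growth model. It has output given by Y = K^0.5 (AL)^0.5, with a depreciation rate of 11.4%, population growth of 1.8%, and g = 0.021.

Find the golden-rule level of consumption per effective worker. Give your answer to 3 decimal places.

At the golden rule, f'(k) = n + g + δ, so α·k^(α−1) = n + g + δ and k_gold = (α/(n + g + δ))^(1/(1−α)).
k_gold = (0.5/0.153)^(1/0.5) = 3.2680^2 ≈ 10.6798
c_gold = f(k_gold) − (n + g + δ)·k_gold = 3.2680 − 0.153×10.6798 ≈ 1.6340

c_gold ≈ 1.634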